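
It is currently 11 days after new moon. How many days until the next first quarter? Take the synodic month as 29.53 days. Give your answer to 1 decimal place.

First quarter is 0.25 of the way through the cycle: age 0.25 × 29.53 = 7.383 d.
Already past this cycle's first quarter; the next is at 7.383 + 29.53 = 36.913 d, so 36.913 − 11 = 25.913 days.

25.9 days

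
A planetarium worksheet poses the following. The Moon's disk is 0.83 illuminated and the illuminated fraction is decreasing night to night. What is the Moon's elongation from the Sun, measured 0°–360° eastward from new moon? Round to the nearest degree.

From f = (1 − cos θ)/2: cos θ = 1 − 2×0.83 = -0.660; arccos → 131.3°.
A waning Moon lies in 180°–360°, so θ = 360° − 131.3° = 228.7°.

229°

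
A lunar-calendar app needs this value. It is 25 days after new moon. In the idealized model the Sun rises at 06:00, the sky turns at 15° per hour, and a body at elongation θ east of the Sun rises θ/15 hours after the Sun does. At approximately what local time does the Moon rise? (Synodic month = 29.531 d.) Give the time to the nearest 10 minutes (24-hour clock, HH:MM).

02:20

Phase angle: θ = 360°·(25 d)/(29.531 d) = 304.8°.
Delay after the Sun = 304.8° / (15°/h) ≈ 20.32 h.
06:00 + 20.318 h ≈ 02:19 → 02:20 to the nearest ten minutes.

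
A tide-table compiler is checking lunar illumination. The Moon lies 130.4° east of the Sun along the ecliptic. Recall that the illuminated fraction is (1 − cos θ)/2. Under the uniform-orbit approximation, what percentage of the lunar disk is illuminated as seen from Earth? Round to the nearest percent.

Half-versine of 130.4°: (1 − (-0.648))/2 = 0.824, i.e. 82%.

82%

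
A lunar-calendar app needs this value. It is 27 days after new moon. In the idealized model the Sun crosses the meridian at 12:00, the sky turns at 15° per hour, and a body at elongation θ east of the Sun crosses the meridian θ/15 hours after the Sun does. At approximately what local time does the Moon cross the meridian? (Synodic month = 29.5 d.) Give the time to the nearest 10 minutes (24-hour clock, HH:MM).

10:00

Phase angle: θ = 360°·(27 d)/(29.5 d) = 329.5°.
Delay after the Sun = 329.5° / (15°/h) ≈ 21.97 h.
12:00 + 21.966 h ≈ 09:58 → 10:00 to the nearest ten minutes.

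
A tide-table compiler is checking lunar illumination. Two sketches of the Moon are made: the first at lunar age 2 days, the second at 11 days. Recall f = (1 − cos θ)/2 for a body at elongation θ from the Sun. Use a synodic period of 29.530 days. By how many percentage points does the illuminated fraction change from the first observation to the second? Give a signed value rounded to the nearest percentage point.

+80 pp

θ₁ = 360° × 2/29.530 = 24.4°, f₁ = (1 − cos θ₁)/2 = 0.045.
θ₂ = 360° × 11/29.530 = 134.1°, f₂ = (1 − cos θ₂)/2 = 0.848.
Change = f₂ − f₁ = +0.803 → +80 percentage points.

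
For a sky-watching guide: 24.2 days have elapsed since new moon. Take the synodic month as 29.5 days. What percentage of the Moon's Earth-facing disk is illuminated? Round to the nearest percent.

29%

The Moon has covered 24.2/29.5 of its cycle, so θ ≈ 360° × 24.2/29.5 = 295.3°.
cos 295.3° = 0.428, so f = (1 − 0.428)/2 = 0.286, so 29%.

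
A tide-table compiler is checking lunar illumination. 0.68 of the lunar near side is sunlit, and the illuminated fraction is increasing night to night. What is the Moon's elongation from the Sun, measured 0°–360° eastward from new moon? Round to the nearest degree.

111°

From f = (1 − cos θ)/2: cos θ = 1 − 2×0.68 = -0.360; arccos → 111.1°.
The Moon is waxing (0°–180°), so θ = 111.1° directly.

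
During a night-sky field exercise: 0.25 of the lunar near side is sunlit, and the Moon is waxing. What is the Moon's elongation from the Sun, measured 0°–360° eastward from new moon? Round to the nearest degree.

60°

Invert f = (1 − cos θ)/2 to get cos θ = 1 − 2(0.25) = 0.500, hence θ₀ = arccos 0.500 = 60.0°.
Before full moon the principal value applies: θ = 60.0°.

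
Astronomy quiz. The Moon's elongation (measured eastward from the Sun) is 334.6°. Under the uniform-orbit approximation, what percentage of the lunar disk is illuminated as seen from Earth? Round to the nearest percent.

Half-versine of 334.6°: (1 − 0.903)/2 = 0.048, i.e. 5%.

5%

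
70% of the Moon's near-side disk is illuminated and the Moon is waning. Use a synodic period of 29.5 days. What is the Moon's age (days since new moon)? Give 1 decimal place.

From f = (1 − cos θ)/2: cos θ = 1 − 2×0.70 = -0.400; arccos → 113.6°.
Since the Moon is past full (waning), take the reflex angle: θ = 360° − 113.6° = 246.4°.
Age = 29.5 × 246.4°/360° ≈ 20.19 days.

20.2 days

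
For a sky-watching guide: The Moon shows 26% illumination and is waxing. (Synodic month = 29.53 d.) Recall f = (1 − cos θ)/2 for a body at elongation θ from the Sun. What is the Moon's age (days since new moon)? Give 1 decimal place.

5.0 days

From f = (1 − cos θ)/2: cos θ = 1 − 2×0.26 = 0.480; arccos → 61.3°.
The Moon is waxing (0°–180°), so θ = 61.3° directly.
At 360°/29.53 d per day, 61.3° corresponds to 5.03 days.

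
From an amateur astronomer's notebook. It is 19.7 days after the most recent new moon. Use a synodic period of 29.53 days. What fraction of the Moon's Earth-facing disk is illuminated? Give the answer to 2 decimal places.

Phase angle: θ = 360°·(19.7 d)/(29.53 d) = 240.2°.
Illuminated fraction = (1 − cos 240.2°)/2 = (1 − (-0.498))/2 ≈ 0.749.

0.75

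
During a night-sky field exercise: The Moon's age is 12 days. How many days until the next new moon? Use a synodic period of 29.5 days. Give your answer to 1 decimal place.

17.5 days

The next new moon completes the synodic month: 29.5 − 12 = 17.500 days.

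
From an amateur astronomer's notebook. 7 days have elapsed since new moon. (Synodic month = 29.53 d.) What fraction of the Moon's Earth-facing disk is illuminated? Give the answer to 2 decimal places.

The Moon has covered 7/29.53 of its cycle, so θ ≈ 360° × 7/29.53 = 85.3°.
With cos θ = 0.081, the lit fraction is (1 − 0.081)/2 ≈ 0.459.

0.46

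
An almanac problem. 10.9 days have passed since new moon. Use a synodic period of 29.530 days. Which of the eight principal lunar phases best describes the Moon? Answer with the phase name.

θ ≈ 360° × 10.9/29.530 = 133°, which falls in the waxing gibbous sector.

waxing gibbous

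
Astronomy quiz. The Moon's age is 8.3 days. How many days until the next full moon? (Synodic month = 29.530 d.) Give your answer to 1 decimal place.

Full moon occurs at elongation 180°, i.e. at age 29.530 × 180/360 = 14.765 d.
So 6.465 days remain (14.765 − 8.3).

6.5 days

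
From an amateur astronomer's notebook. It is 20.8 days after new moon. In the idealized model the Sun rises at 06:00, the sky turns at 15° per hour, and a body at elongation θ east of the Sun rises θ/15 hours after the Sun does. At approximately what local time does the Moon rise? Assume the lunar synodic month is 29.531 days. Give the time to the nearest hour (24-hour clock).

Elongation θ = 360° × 20.8/29.531 ≈ 253.6°.
Delay after the Sun = 253.6° / (15°/h) ≈ 16.90 h.
06:00 + 16.90 h ≈ 22:54 → 23:00 to the nearest hour.

23:00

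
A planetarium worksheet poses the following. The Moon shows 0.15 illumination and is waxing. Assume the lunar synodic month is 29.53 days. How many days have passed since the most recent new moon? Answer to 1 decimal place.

3.7 days

From f = (1 − cos θ)/2: cos θ = 1 − 2×0.15 = 0.700; arccos → 45.6°.
Before full moon the principal value applies: θ = 45.6°.
That fraction of the synodic month is 45.6/360 × 29.53 d ≈ 3.74 d.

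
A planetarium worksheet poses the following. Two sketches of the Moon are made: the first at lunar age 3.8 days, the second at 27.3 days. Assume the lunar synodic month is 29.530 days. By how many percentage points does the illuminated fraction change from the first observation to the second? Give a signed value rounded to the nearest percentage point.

First observation: θ = 360°·3.8/29.530 = 46.3°, so f = 0.155.
Second observation: θ = 332.8°, f = 0.055.
Δf = 0.055 − 0.155 = -0.099, i.e. -10 pp.

-10 pp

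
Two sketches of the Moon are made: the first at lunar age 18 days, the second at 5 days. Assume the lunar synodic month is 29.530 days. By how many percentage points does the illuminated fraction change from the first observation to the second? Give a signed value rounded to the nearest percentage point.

θ₁ = 360° × 18/29.530 = 219.4°, f₁ = (1 − cos θ₁)/2 = 0.886.
θ₂ = 360° × 5/29.530 = 61.0°, f₂ = (1 − cos θ₂)/2 = 0.257.
Change = f₂ − f₁ = -0.629 → -63 percentage points.

-63 pp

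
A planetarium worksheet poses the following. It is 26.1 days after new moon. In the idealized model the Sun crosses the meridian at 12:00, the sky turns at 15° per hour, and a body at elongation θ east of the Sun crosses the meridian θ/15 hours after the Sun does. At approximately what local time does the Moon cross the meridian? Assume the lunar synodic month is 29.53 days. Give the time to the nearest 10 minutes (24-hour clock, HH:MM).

Elongation θ = 360° × 26.1/29.53 ≈ 318.2°.
At 15° of sky rotation per hour, 318.2° corresponds to a 21.21 h lag.
12:00 + 21.212 h ≈ 09:13 → 09:10 to the nearest ten minutes.

09:10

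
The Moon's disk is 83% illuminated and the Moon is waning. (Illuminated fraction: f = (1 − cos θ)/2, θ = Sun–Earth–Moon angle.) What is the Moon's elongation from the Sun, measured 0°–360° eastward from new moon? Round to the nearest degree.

From f = (1 − cos θ)/2: cos θ = 1 − 2×0.83 = -0.660; arccos → 131.3°.
Since the Moon is past full (waning), take the reflex angle: θ = 360° − 131.3° = 228.7°.

229°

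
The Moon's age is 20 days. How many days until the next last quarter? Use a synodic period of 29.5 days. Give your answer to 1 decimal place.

Last quarter occurs at elongation 270°, i.e. at age 29.5 × 270/360 = 22.125 d.
That is 22.125 − 20 = 2.125 days ahead.

2.1 days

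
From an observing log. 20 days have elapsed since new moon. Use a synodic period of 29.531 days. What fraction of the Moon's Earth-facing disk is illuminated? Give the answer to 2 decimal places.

0.72

Phase angle: θ = 360°·(20 d)/(29.531 d) = 243.8°.
Illuminated fraction = (1 − cos 243.8°)/2 = (1 − (-0.441))/2 ≈ 0.721.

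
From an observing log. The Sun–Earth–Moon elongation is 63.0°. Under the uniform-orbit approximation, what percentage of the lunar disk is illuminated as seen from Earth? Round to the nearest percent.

f = (1 − cos 63.0°)/2 = (1 − 0.454)/2 ≈ 0.273, i.e. 27%.

27%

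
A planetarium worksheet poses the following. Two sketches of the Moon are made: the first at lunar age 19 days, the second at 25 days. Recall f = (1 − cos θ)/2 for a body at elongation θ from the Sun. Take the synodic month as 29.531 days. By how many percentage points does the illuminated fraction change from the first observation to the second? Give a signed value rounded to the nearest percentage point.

-60 pp

θ₁ = 360° × 19/29.531 = 231.6°, f₁ = (1 − cos θ₁)/2 = 0.810.
θ₂ = 360° × 25/29.531 = 304.8°, f₂ = (1 − cos θ₂)/2 = 0.215.
Change = f₂ − f₁ = -0.596 → -60 percentage points.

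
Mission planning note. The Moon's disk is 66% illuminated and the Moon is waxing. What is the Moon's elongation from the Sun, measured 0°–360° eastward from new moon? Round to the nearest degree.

109°

cos θ = 1 − 2f = -0.320, giving a principal value of 108.7°.
Waxing ⇒ before full, so θ = 108.7°.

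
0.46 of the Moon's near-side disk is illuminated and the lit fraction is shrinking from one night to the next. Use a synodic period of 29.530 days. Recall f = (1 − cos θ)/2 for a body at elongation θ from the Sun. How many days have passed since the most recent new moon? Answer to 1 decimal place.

Invert f = (1 − cos θ)/2 to get cos θ = 1 − 2(0.46) = 0.080, hence θ₀ = arccos 0.080 = 85.4°.
Since the Moon is past full (waning), take the reflex angle: θ = 360° − 85.4° = 274.6°.
Age = 29.530 × 274.6°/360° ≈ 22.52 days.

22.5 days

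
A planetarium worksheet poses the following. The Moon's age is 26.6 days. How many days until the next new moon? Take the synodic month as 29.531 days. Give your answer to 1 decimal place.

2.9 days

The next new moon completes the synodic month: 29.531 − 26.6 = 2.931 days.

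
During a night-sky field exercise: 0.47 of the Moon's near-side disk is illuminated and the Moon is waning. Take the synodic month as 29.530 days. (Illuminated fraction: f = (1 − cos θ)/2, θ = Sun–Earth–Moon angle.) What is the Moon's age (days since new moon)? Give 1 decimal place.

Invert f = (1 − cos θ)/2 to get cos θ = 1 − 2(0.47) = 0.060, hence θ₀ = arccos 0.060 = 86.6°.
Since the Moon is past full (waning), take the reflex angle: θ = 360° − 86.6° = 273.4°.
That fraction of the synodic month is 273.4/360 × 29.530 d ≈ 22.43 d.

22.4 days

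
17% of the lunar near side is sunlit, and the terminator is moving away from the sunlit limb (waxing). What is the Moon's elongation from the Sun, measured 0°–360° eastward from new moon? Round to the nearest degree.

From f = (1 − cos θ)/2: cos θ = 1 − 2×0.17 = 0.660; arccos → 48.7°.
Before full moon the principal value applies: θ = 48.7°.

49°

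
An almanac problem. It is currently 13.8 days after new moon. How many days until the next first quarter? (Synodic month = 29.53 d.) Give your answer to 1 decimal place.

First quarter occurs at elongation 90°, i.e. at age 29.53 × 90/360 = 7.383 d.
Already past this cycle's first quarter; the next is at 7.383 + 29.53 = 36.913 d, so 36.913 − 13.8 = 23.113 days.

23.1 days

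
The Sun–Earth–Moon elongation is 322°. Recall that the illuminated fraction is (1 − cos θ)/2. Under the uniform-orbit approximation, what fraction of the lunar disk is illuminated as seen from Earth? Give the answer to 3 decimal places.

cos 322° = 0.788, so f = (1 − 0.788)/2 = 0.106.

0.106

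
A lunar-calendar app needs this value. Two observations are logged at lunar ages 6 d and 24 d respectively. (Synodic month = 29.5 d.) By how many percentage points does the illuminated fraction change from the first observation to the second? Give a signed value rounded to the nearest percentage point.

First observation: θ = 360°·6/29.5 = 73.2°, so f = 0.356.
Second observation: θ = 292.9°, f = 0.306.
Δf = 0.306 − 0.356 = -0.050, i.e. -5 pp.

-5 percentage points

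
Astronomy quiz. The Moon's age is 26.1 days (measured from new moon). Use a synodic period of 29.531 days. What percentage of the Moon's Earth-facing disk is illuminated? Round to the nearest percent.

13%

The Moon has covered 26.1/29.531 of its cycle, so θ ≈ 360° × 26.1/29.531 = 318.2°.
cos 318.2° = 0.745, so f = (1 − 0.745)/2 = 0.127, so 13%.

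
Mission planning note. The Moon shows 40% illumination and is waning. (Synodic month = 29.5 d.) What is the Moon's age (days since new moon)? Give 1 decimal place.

Invert f = (1 − cos θ)/2 to get cos θ = 1 − 2(0.40) = 0.200, hence θ₀ = arccos 0.200 = 78.5°.
Waning ⇒ past full, so θ = 360° − 78.5° = 281.5°.
That fraction of the synodic month is 281.5/360 × 29.5 d ≈ 23.07 d.

23.1 days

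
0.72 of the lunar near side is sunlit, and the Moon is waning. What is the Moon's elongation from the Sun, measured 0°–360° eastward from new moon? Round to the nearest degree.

244°

cos θ = 1 − 2f = -0.440, giving a principal value of 116.1°.
Waning ⇒ past full, so θ = 360° − 116.1° = 243.9°.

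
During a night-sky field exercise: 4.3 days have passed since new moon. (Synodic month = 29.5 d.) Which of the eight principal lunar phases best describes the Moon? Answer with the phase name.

At 4.3/29.5 of the cycle, θ ≈ 52° — the waxing crescent range.

waxing crescent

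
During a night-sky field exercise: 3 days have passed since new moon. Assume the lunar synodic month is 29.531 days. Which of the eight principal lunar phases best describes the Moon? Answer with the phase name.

waxing crescent

θ ≈ 360° × 3/29.531 = 37°, which falls in the waxing crescent sector.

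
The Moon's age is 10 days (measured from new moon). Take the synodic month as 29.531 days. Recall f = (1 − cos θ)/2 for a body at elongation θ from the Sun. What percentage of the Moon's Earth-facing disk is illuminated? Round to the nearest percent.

76%

The Moon has covered 10/29.531 of its cycle, so θ ≈ 360° × 10/29.531 = 121.9°.
With cos θ = (-0.529), the lit fraction is (1 − (-0.529))/2 ≈ 0.764, so 76%.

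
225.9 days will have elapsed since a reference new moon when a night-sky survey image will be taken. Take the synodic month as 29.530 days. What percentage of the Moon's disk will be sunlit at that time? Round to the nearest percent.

79%

Reduce mod P: 225.9 − 7×29.530 = 19.19 d into the current lunation.
Phase angle: θ = 360°·(19.19 d)/(29.530 d) = 233.9°.
Illuminated fraction = (1 − cos 233.9°)/2 = (1 − (-0.589))/2 ≈ 0.794, so 79%.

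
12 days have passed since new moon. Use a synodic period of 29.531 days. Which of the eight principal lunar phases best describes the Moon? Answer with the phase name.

waxing gibbous

θ ≈ 360° × 12/29.531 = 146°, which falls in the waxing gibbous sector.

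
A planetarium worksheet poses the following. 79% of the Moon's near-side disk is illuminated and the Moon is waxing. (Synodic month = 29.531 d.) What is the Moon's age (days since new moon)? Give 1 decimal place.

10.3 days

Invert f = (1 − cos θ)/2 to get cos θ = 1 − 2(0.79) = -0.580, hence θ₀ = arccos -0.580 = 125.5°.
The Moon is waxing (0°–180°), so θ = 125.5° directly.
That fraction of the synodic month is 125.5/360 × 29.531 d ≈ 10.29 d.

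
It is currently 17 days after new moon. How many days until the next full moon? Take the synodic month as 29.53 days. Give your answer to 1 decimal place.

27.3 days

Full moon is 0.5 of the way through the cycle: age 0.5 × 29.53 = 14.765 d.
Already past this cycle's full moon; the next is at 14.765 + 29.53 = 44.295 d, so 44.295 − 17 = 27.295 days.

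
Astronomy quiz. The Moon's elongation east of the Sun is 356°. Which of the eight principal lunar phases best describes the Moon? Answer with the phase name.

new moon

The new moon sector spans roughly -22°–22°; 356° falls inside it.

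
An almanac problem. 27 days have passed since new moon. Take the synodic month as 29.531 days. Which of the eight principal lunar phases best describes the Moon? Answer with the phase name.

θ ≈ 360° × 27/29.531 = 329°, which falls in the waning crescent sector.

waning crescent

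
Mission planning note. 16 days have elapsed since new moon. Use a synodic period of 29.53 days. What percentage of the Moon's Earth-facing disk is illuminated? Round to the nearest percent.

98%

Elongation θ = 360° × 16/29.53 ≈ 195.1°.
With cos θ = (-0.966), the lit fraction is (1 − (-0.966))/2 ≈ 0.983, so 98%.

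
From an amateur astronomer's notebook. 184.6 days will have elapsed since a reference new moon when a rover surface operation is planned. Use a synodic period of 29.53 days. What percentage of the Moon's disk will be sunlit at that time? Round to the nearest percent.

184.6 d spans 6 complete synodic months (6 × 29.53 = 177.18 d) plus 7.42 d.
Phase angle: θ = 360°·(7.42 d)/(29.53 d) = 90.5°.
With cos θ = (-0.008), the lit fraction is (1 − (-0.008))/2 ≈ 0.504, so 50%.

50%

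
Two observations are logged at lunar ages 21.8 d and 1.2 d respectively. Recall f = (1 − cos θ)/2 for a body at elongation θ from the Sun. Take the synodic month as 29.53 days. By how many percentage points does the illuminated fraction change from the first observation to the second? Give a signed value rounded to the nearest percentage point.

θ₁ = 360° × 21.8/29.53 = 265.8°, f₁ = (1 − cos θ₁)/2 = 0.537.
θ₂ = 360° × 1.2/29.53 = 14.6°, f₂ = (1 − cos θ₂)/2 = 0.016.
Change = f₂ − f₁ = -0.521 → -52 percentage points.

-52 percentage points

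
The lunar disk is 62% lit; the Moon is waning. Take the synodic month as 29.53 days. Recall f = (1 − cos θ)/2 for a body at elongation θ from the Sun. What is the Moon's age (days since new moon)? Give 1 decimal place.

Invert f = (1 − cos θ)/2 to get cos θ = 1 − 2(0.62) = -0.240, hence θ₀ = arccos -0.240 = 103.9°.
A waning Moon lies in 180°–360°, so θ = 360° − 103.9° = 256.1°.
At 360°/29.53 d per day, 256.1° corresponds to 21.01 days.

21.0 days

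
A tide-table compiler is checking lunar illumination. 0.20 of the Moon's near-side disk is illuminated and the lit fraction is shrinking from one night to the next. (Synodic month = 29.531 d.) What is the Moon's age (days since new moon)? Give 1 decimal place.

cos θ = 1 − 2f = 0.600, giving a principal value of 53.1°.
Waning ⇒ past full, so θ = 360° − 53.1° = 306.9°.
Age = 29.531 × 306.9°/360° ≈ 25.17 days.

25.2 days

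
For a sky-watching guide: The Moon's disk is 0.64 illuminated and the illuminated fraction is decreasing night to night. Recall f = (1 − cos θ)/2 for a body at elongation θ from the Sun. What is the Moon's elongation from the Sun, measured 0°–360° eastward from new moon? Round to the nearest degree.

From f = (1 − cos θ)/2: cos θ = 1 − 2×0.64 = -0.280; arccos → 106.3°.
Waning ⇒ past full, so θ = 360° − 106.3° = 253.7°.

254°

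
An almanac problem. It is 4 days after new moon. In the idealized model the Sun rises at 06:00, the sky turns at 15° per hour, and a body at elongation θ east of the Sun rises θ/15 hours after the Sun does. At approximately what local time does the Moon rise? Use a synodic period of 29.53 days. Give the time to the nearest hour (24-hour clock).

09:00

The Moon has covered 4/29.53 of its cycle, so θ ≈ 360° × 4/29.53 = 48.8°.
The Moon trails the Sun by θ/15 = 48.8/15 ≈ 3.25 hours.
06:00 + 3.25 h ≈ 09:15 → 09:00 to the nearest hour.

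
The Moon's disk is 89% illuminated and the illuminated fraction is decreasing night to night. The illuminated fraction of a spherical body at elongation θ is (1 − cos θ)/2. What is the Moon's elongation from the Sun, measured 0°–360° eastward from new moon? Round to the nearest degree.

Invert f = (1 − cos θ)/2 to get cos θ = 1 − 2(0.89) = -0.780, hence θ₀ = arccos -0.780 = 141.3°.
Since the Moon is past full (waning), take the reflex angle: θ = 360° − 141.3° = 218.7°.

219°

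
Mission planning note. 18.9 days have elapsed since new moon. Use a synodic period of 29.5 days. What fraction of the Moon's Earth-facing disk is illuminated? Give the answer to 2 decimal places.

0.82

Phase angle: θ = 360°·(18.9 d)/(29.5 d) = 230.6°.
cos 230.6° = (-0.634), so f = (1 − (-0.634))/2 = 0.817.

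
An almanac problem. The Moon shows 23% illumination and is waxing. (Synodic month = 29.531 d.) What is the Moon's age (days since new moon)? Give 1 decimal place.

Invert f = (1 − cos θ)/2 to get cos θ = 1 − 2(0.23) = 0.540, hence θ₀ = arccos 0.540 = 57.3°.
The Moon is waxing (0°–180°), so θ = 57.3° directly.
At 360°/29.531 d per day, 57.3° corresponds to 4.70 days.

4.7 days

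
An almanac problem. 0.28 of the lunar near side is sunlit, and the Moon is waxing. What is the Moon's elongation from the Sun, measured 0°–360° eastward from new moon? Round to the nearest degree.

cos θ = 1 − 2f = 0.440, giving a principal value of 63.9°.
Waxing ⇒ before full, so θ = 63.9°.

64°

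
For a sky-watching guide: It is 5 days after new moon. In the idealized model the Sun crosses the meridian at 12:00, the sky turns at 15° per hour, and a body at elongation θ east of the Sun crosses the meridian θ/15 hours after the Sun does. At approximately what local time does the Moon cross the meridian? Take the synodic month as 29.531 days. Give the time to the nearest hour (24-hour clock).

Phase angle: θ = 360°·(5 d)/(29.531 d) = 61.0°.
Delay after the Sun = 61.0° / (15°/h) ≈ 4.06 h.
12:00 + 4.06 h ≈ 16:04 → 16:00 to the nearest hour.

16:00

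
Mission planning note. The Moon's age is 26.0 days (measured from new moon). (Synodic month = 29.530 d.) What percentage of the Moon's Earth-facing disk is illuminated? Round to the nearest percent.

13%

Phase angle: θ = 360°·(26.0 d)/(29.530 d) = 317.0°.
With cos θ = 0.731, the lit fraction is (1 − 0.731)/2 ≈ 0.135, so 13%.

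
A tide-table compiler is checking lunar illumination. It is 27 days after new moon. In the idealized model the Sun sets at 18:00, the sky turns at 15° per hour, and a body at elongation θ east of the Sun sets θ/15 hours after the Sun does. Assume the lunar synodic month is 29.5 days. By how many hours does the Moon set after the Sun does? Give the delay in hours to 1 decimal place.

Phase angle: θ = 360°·(27 d)/(29.5 d) = 329.5°.
At 15° of sky rotation per hour, 329.5° corresponds to a 21.97 h lag.
So the Moon sets 21.97 h after the Sun.

22.0 h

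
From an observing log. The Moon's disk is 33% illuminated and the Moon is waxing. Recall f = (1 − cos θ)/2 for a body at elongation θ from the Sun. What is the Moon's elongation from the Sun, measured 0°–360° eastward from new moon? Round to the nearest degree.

Invert f = (1 − cos θ)/2 to get cos θ = 1 − 2(0.33) = 0.340, hence θ₀ = arccos 0.340 = 70.1°.
Waxing ⇒ before full, so θ = 70.1°.

70°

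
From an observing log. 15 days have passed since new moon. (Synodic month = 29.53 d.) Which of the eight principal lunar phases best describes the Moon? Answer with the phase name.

At 15/29.53 of the cycle, θ ≈ 183° — the full moon range.

full moon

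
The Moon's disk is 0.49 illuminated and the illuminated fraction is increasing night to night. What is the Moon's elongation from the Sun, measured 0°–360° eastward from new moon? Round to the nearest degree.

89°

From f = (1 − cos θ)/2: cos θ = 1 − 2×0.49 = 0.020; arccos → 88.9°.
Waxing ⇒ before full, so θ = 88.9°.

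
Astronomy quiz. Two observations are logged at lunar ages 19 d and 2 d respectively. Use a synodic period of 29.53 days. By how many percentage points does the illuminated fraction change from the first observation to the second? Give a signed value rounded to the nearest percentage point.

-77 percentage points

First observation: θ = 360°·19/29.53 = 231.6°, so f = 0.810.
Second observation: θ = 24.4°, f = 0.045.
Δf = 0.045 − 0.810 = -0.766, i.e. -77 pp.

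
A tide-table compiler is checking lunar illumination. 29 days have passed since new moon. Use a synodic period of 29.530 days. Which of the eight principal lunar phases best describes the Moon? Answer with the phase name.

θ ≈ 360° × 29/29.530 = 354°, which falls in the new moon sector.

new moon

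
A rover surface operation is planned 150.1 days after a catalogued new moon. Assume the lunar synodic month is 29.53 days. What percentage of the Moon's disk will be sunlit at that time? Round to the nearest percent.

7%

Reduce mod P: 150.1 − 5×29.53 = 2.45 d into the current lunation.
The Moon has covered 2.45/29.53 of its cycle, so θ ≈ 360° × 2.45/29.53 = 29.9°.
cos 29.9° = 0.867, so f = (1 − 0.867)/2 = 0.066, so 7%.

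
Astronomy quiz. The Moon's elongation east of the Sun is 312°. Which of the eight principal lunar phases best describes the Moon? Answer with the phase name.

312° lies in the waning crescent sector of the 8-phase cycle.

waning crescent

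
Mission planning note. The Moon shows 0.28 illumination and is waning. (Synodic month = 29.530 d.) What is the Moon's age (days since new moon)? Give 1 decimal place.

24.3 days

cos θ = 1 − 2f = 0.440, giving a principal value of 63.9°.
A waning Moon lies in 180°–360°, so θ = 360° − 63.9° = 296.1°.
At 360°/29.530 d per day, 296.1° corresponds to 24.29 days.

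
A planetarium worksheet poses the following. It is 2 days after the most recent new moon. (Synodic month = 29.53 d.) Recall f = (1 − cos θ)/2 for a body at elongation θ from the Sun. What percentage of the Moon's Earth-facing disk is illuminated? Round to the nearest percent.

The Moon has covered 2/29.53 of its cycle, so θ ≈ 360° × 2/29.53 = 24.4°.
With cos θ = 0.911, the lit fraction is (1 − 0.911)/2 ≈ 0.045, so 4%.

4%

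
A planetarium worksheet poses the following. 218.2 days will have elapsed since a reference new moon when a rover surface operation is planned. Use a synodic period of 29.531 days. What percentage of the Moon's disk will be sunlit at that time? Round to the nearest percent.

218.2 d spans 7 complete synodic months (7 × 29.531 = 206.72 d) plus 11.48 d.
Elongation θ = 360° × 11.48/29.531 ≈ 140.0°.
Illuminated fraction = (1 − cos 140.0°)/2 = (1 − (-0.766))/2 ≈ 0.883, so 88%.

88%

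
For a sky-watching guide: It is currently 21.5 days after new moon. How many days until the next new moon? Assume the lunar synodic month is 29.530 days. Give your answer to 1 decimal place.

The next new moon completes the synodic month: 29.530 − 21.5 = 8.030 days.

8.0 days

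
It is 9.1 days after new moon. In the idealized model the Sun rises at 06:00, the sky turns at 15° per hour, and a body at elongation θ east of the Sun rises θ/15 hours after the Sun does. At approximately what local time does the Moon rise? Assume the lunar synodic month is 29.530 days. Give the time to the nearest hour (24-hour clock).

The Moon has covered 9.1/29.530 of its cycle, so θ ≈ 360° × 9.1/29.530 = 110.9°.
Delay after the Sun = 110.9° / (15°/h) ≈ 7.40 h.
06:00 + 7.40 h ≈ 13:24 → 13:00 to the nearest hour.

13:00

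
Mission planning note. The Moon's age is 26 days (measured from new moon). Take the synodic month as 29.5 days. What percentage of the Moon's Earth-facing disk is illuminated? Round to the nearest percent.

Phase angle: θ = 360°·(26 d)/(29.5 d) = 317.3°.
cos 317.3° = 0.735, so f = (1 − 0.735)/2 = 0.133, so 13%.

13%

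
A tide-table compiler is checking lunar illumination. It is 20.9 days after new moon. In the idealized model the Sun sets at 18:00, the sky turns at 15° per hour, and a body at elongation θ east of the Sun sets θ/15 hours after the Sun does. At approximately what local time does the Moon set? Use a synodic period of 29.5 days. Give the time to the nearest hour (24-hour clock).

Phase angle: θ = 360°·(20.9 d)/(29.5 d) = 255.1°.
Delay after the Sun = 255.1° / (15°/h) ≈ 17.00 h.
18:00 + 17.00 h ≈ 11:00 → 11:00 to the nearest hour.

11:00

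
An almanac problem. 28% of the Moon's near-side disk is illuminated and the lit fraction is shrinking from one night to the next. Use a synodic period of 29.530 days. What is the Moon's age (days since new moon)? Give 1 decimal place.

24.3 days

From f = (1 − cos θ)/2: cos θ = 1 − 2×0.28 = 0.440; arccos → 63.9°.
A waning Moon lies in 180°–360°, so θ = 360° − 63.9° = 296.1°.
Age = 29.530 × 296.1°/360° ≈ 24.29 days.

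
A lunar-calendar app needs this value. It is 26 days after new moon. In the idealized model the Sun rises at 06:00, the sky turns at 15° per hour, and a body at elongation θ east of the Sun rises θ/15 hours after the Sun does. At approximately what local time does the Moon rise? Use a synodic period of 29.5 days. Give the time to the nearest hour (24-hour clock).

03:00

Elongation θ = 360° × 26/29.5 ≈ 317.3°.
Delay after the Sun = 317.3° / (15°/h) ≈ 21.15 h.
06:00 + 21.15 h ≈ 03:09 → 03:00 to the nearest hour.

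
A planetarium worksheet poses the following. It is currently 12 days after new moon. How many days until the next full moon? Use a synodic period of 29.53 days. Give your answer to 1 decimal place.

2.8 days

Full moon occurs at elongation 180°, i.e. at age 29.53 × 180/360 = 14.765 d.
So 2.765 days remain (14.765 − 12).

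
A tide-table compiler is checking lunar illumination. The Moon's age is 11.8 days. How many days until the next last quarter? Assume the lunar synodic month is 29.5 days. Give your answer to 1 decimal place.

Last quarter occurs at elongation 270°, i.e. at age 29.5 × 270/360 = 22.125 d.
So 10.325 days remain (22.125 − 11.8).

10.3 days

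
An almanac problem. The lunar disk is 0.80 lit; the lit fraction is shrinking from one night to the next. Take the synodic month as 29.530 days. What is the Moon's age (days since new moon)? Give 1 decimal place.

19.1 days

cos θ = 1 − 2f = -0.600, giving a principal value of 126.9°.
Waning ⇒ past full, so θ = 360° − 126.9° = 233.1°.
Age = 29.530 × 233.1°/360° ≈ 19.12 days.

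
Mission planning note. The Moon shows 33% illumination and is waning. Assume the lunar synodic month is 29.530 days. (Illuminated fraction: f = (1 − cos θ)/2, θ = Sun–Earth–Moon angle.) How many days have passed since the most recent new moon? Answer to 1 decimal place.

cos θ = 1 − 2f = 0.340, giving a principal value of 70.1°.
Since the Moon is past full (waning), take the reflex angle: θ = 360° − 70.1° = 289.9°.
At 360°/29.530 d per day, 289.9° corresponds to 23.78 days.

23.8 days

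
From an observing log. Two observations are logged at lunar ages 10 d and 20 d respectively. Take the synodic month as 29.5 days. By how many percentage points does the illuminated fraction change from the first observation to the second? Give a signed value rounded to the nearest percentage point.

θ₁ = 360° × 10/29.5 = 122.0°, f₁ = (1 − cos θ₁)/2 = 0.765.
θ₂ = 360° × 20/29.5 = 244.1°, f₂ = (1 − cos θ₂)/2 = 0.719.
Change = f₂ − f₁ = -0.047 → -5 percentage points.

-5 percentage points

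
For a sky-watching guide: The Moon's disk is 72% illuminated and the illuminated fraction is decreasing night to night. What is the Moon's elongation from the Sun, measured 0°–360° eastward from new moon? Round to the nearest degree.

cos θ = 1 − 2f = -0.440, giving a principal value of 116.1°.
A waning Moon lies in 180°–360°, so θ = 360° − 116.1° = 243.9°.

244°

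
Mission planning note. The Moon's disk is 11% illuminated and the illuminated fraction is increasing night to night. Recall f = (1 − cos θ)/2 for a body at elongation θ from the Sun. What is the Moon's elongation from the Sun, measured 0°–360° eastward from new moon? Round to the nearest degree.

39°

Invert f = (1 − cos θ)/2 to get cos θ = 1 − 2(0.11) = 0.780, hence θ₀ = arccos 0.780 = 38.7°.
Waxing ⇒ before full, so θ = 38.7°.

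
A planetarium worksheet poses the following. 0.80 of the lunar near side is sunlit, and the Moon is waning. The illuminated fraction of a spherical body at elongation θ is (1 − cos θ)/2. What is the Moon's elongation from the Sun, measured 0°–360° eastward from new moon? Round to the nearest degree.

233°

cos θ = 1 − 2f = -0.600, giving a principal value of 126.9°.
A waning Moon lies in 180°–360°, so θ = 360° − 126.9° = 233.1°.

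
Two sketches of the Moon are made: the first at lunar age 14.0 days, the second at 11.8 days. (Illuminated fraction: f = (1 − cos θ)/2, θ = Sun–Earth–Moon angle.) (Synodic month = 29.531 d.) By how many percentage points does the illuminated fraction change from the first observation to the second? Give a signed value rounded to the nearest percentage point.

-9 percentage points

First observation: θ = 360°·14.0/29.531 = 170.7°, so f = 0.993.
Second observation: θ = 143.8°, f = 0.904.
Δf = 0.904 − 0.993 = -0.090, i.e. -9 pp.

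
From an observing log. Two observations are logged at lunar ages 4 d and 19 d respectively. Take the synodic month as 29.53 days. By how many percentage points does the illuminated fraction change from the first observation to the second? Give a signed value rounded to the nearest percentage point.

+64 pp

θ₁ = 360° × 4/29.53 = 48.8°, f₁ = (1 − cos θ₁)/2 = 0.170.
θ₂ = 360° × 19/29.53 = 231.6°, f₂ = (1 − cos θ₂)/2 = 0.810.
Change = f₂ − f₁ = +0.640 → +64 percentage points.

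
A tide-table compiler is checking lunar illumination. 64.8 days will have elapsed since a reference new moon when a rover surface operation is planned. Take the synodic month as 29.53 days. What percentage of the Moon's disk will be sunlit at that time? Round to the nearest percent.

64.8 d spans 2 complete synodic months (2 × 29.53 = 59.06 d) plus 5.74 d.
The Moon has covered 5.74/29.53 of its cycle, so θ ≈ 360° × 5.74/29.53 = 70.0°.
cos 70.0° = 0.342, so f = (1 − 0.342)/2 = 0.329, so 33%.

33%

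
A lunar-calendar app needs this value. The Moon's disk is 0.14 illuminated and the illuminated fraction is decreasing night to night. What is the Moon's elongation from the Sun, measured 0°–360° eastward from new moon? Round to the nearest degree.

316°

Invert f = (1 − cos θ)/2 to get cos θ = 1 − 2(0.14) = 0.720, hence θ₀ = arccos 0.720 = 43.9°.
A waning Moon lies in 180°–360°, so θ = 360° − 43.9° = 316.1°.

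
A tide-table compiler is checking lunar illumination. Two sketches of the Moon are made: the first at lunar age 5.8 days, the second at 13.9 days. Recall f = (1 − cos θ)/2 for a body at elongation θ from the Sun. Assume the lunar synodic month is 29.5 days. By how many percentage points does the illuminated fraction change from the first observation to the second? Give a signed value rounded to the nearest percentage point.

+66 percentage points

First observation: θ = 360°·5.8/29.5 = 70.8°, so f = 0.335.
Second observation: θ = 169.6°, f = 0.992.
Δf = 0.992 − 0.335 = +0.656, i.e. +66 pp.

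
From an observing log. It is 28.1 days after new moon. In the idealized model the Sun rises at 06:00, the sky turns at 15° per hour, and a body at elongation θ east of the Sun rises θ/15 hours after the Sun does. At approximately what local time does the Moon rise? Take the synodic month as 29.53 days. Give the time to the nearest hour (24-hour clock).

Phase angle: θ = 360°·(28.1 d)/(29.53 d) = 342.6°.
The Moon trails the Sun by θ/15 = 342.6/15 ≈ 22.84 hours.
06:00 + 22.84 h ≈ 04:50 → 05:00 to the nearest hour.

05:00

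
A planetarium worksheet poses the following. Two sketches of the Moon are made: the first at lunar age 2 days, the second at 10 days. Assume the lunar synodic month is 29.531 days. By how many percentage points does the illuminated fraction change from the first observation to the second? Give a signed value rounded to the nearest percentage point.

θ₁ = 360° × 2/29.531 = 24.4°, f₁ = (1 − cos θ₁)/2 = 0.045.
θ₂ = 360° × 10/29.531 = 121.9°, f₂ = (1 − cos θ₂)/2 = 0.764.
Change = f₂ − f₁ = +0.720 → +72 percentage points.

+72 percentage points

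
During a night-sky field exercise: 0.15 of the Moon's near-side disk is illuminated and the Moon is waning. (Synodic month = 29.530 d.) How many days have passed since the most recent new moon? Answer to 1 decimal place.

From f = (1 − cos θ)/2: cos θ = 1 − 2×0.15 = 0.700; arccos → 45.6°.
Since the Moon is past full (waning), take the reflex angle: θ = 360° − 45.6° = 314.4°.
Age = 29.530 × 314.4°/360° ≈ 25.79 days.

25.8 days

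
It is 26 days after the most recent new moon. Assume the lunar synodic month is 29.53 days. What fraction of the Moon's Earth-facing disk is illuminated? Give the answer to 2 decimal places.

0.13

The Moon has covered 26/29.53 of its cycle, so θ ≈ 360° × 26/29.53 = 317.0°.
With cos θ = 0.731, the lit fraction is (1 − 0.731)/2 ≈ 0.135.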